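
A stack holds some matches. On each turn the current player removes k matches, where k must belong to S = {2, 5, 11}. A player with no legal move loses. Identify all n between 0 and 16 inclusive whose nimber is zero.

n :  0  1  2  3  4  5  6  7  8  9 10 11 12 13 14 15 16
G :  0  0  1  1  0  2  1  0  0  1  1  2  2  3  0  2  1
P-positions are exactly the n with G(n) = 0.

0, 1, 4, 7, 8, 14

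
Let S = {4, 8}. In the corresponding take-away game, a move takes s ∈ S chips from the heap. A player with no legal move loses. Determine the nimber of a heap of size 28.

1

n :  0  1  2  3  4  5  6  7  8  9 10 11 12 13 14 15 16 17 18 19 20 21 22 23 24 25 26 27 28
G :  0  0  0  0  1  1  1  1  2  2  2  2  0  0  0  0  1  1  1  1  2  2  2  2  0  0  0  0  1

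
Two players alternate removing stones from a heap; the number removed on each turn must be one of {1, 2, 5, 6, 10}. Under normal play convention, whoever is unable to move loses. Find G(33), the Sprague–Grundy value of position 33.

G(0) = 0
G(1) = mex{0} = 1
G(2) = mex{1,0} = 2
G(3) = mex{2,1} = 0
G(4) = mex{0,2} = 1
G(5) = mex{1,0,0} = 2
G(6) = mex{2,1,1,0} = 3
G(7) = mex{3,2,2,1} = 0
G(8) = mex{0,3,0,2} = 1
G(9) = mex{1,0,1,0} = 2
G(10) = mex{2,1,2,1,0} = 3
G(11) = mex{3,2,3,2,1} = 0
G(12) = mex{0,3,0,3,2} = 1
G(13) = mex{1,0,1,0,0} = 2
G(14) = mex{2,1,2,1,1} = 0
G(15) = mex{0,2,3,2,2} = 1
G(16) = mex{1,0,0,3,3} = 2
G(17) = mex{2,1,1,0,0} = 3
G(18) = mex{3,2,2,1,1} = 0
G(19) = mex{0,3,0,2,2} = 1
G(20) = mex{1,0,1,0,3} = 2
G(21) = mex{2,1,2,1,0} = 3
G(22) = mex{3,2,3,2,1} = 0
G(23) = mex{0,3,0,3,2} = 1
G(24) = mex{1,0,1,0,0} = 2
G(25) = mex{2,1,2,1,1} = 0
G(26) = mex{0,2,3,2,2} = 1
G(27) = mex{1,0,0,3,3} = 2
G(28) = mex{2,1,1,0,0} = 3
G(29) = mex{3,2,2,1,1} = 0
G(30) = mex{0,3,0,2,2} = 1
G(31) = mex{1,0,1,0,3} = 2
G(32) = mex{2,1,2,1,0} = 3
G(33) = mex{3,2,3,2,1} = 0

0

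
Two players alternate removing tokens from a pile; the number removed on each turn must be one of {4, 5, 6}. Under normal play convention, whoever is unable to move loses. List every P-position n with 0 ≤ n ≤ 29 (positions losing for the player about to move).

G(0) = 0
G(1) = mex{} = 0
G(2) = mex{} = 0
G(3) = mex{} = 0
G(4) = mex{0} = 1
G(5) = mex{0,0} = 1
G(6) = mex{0,0,0} = 1
G(7) = mex{0,0,0} = 1
G(8) = mex{1,0,0} = 2
G(9) = mex{1,1,0} = 2
G(10) = mex{1,1,1} = 0
G(11) = mex{1,1,1} = 0
G(12) = mex{2,1,1} = 0
G(13) = mex{2,2,1} = 0
G(14) = mex{0,2,2} = 1
G(15) = mex{0,0,2} = 1
G(16) = mex{0,0,0} = 1
G(17) = mex{0,0,0} = 1
G(18) = mex{1,0,0} = 2
G(19) = mex{1,1,0} = 2
G(20) = mex{1,1,1} = 0
G(21) = mex{1,1,1} = 0
G(22) = mex{2,1,1} = 0
G(23) = mex{2,2,1} = 0
G(24) = mex{0,2,2} = 1
G(25) = mex{0,0,2} = 1
G(26) = mex{0,0,0} = 1
G(27) = mex{0,0,0} = 1
G(28) = mex{1,0,0} = 2
G(29) = mex{1,1,0} = 2
P-positions are exactly the n with G(n) = 0.

0, 1, 2, 3, 10, 11, 12, 13, 20, 21, 22, 23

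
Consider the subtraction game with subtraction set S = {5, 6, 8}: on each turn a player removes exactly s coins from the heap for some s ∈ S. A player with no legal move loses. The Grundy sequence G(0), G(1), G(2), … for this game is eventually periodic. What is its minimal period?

G(0) = 0
G(1) = mex{} = 0
G(2) = mex{} = 0
G(3) = mex{} = 0
G(4) = mex{} = 0
G(5) = mex{0} = 1
G(6) = mex{0,0} = 1
G(7) = mex{0,0} = 1
G(8) = mex{0,0,0} = 1
G(9) = mex{0,0,0} = 1
G(10) = mex{1,0,0} = 2
G(11) = mex{1,1,0} = 2
G(12) = mex{1,1,0} = 2
G(13) = mex{1,1,1} = 0
G(14) = mex{1,1,1} = 0
G(15) = mex{2,1,1} = 0
G(16) = mex{2,2,1} = 0
G(17) = mex{2,2,1} = 0
G(18) = mex{0,2,2} = 1
G(19) = mex{0,0,2} = 1
G(20) = mex{0,0,2} = 1
G(21) = mex{0,0,0} = 1
G(22) = mex{0,0,0} = 1
G(23) = mex{1,0,0} = 2
G(24) = mex{1,1,0} = 2
G(25) = mex{1,1,0} = 2
G(26) = mex{1,1,1} = 0
G(27) = mex{1,1,1} = 0
G(n+13) = G(n) holds for n = 0,…,7 (a full window of length max(S) = 8), so the sequence is purely periodic with period 13.

13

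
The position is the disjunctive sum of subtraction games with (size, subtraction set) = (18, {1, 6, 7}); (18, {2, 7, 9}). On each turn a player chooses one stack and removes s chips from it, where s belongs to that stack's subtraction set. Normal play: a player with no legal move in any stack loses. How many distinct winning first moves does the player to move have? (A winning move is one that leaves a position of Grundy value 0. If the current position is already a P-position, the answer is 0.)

2

Stack A, S = {1, 6, 7}:
n :  0  1  2  3  4  5  6  7  8  9 10 11 12 13 14 15 16 17 18
G :  0  1  0  1  0  1  2  3  2  3  2  3  0  1  0  1  0  1  2
G_A(18) = 2.
Stack B, S = {2, 7, 9}:
n :  0  1  2  3  4  5  6  7  8  9 10 11 12 13 14 15 16 17 18
G :  0  0  1  1  0  0  1  1  2  2  3  3  2  2  3  0  0  1  1
G_B(18) = 1.
Combined Grundy value = 2 ⊕ 1 = 3.
A winning move leaves total XOR = 0, i.e. changes one component's Grundy value g to g ⊕ X where X is the current total.
Stack A: need g' = 2⊕3 = 1. Options: 18−1→G=1, 18−6→G=0, 18−7→G=3. Hits: 1.
Stack B: need g' = 1⊕3 = 2. Options: 18−2→G=0, 18−7→G=3, 18−9→G=2. Hits: 1.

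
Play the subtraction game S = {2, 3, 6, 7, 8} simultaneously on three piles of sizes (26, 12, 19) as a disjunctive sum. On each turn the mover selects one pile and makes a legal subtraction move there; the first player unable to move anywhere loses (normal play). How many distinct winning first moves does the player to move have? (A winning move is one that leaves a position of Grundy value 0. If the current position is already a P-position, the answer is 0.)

0

All piles use S = {2, 3, 6, 7, 8}:
n :  0  1  2  3  4  5  6  7  8  9 10 11 12 13 14 15 16 17 18 19 20 21 22 23 24 25 26
G :  0  0  1  1  2  0  3  1  2  2  0  3  1  2  0  0  1  1  2  0  3  1  2  2  0  3  1
Pile A: G(26) = 1.
Pile B: G(12) = 1.
Pile C: G(19) = 0.
Combined Grundy value = 1 ⊕ 1 ⊕ 0 = 0.
A winning move leaves total XOR = 0, i.e. changes one component's Grundy value g to g ⊕ X where X is the current total.
Pile A: target g' = 1⊕0 = 1, but every legal move changes the Grundy value (mex property), so 0 moves.
Pile B: target g' = 1⊕0 = 1, but every legal move changes the Grundy value (mex property), so 0 moves.
Pile C: target g' = 0⊕0 = 0, but every legal move changes the Grundy value (mex property), so 0 moves.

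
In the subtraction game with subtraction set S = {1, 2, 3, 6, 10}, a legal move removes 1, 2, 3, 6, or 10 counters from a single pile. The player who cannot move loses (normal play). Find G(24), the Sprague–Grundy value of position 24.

G(0) = 0
G(1) = mex{0} = 1
G(2) = mex{1,0} = 2
G(3) = mex{2,1,0} = 3
G(4) = mex{3,2,1} = 0
G(5) = mex{0,3,2} = 1
G(6) = mex{1,0,3,0} = 2
G(7) = mex{2,1,0,1} = 3
G(8) = mex{3,2,1,2} = 0
G(9) = mex{0,3,2,3} = 1
G(10) = mex{1,0,3,0,0} = 2
G(11) = mex{2,1,0,1,1} = 3
G(12) = mex{3,2,1,2,2} = 0
G(13) = mex{0,3,2,3,3} = 1
G(14) = mex{1,0,3,0,0} = 2
G(15) = mex{2,1,0,1,1} = 3
G(16) = mex{3,2,1,2,2} = 0
G(17) = mex{0,3,2,3,3} = 1
G(18) = mex{1,0,3,0,0} = 2
G(19) = mex{2,1,0,1,1} = 3
G(20) = mex{3,2,1,2,2} = 0
G(21) = mex{0,3,2,3,3} = 1
G(22) = mex{1,0,3,0,0} = 2
G(23) = mex{2,1,0,1,1} = 3
G(24) = mex{3,2,1,2,2} = 0

0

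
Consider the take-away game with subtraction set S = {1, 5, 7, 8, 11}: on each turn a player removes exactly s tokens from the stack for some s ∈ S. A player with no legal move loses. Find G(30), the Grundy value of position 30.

G(0) = 0
G(1) = mex{0} = 1
G(2) = mex{1} = 0
G(3) = mex{0} = 1
G(4) = mex{1} = 0
G(5) = mex{0,0} = 1
G(6) = mex{1,1} = 0
G(7) = mex{0,0,0} = 1
G(8) = mex{1,1,1,0} = 2
G(9) = mex{2,0,0,1} = 3
G(10) = mex{3,1,1,0} = 2
G(11) = mex{2,0,0,1,0} = 3
G(12) = mex{3,1,1,0,1} = 2
G(13) = mex{2,2,0,1,0} = 3
G(14) = mex{3,3,1,0,1} = 2
G(15) = mex{2,2,2,1,0} = 3
G(16) = mex{3,3,3,2,1} = 0
G(17) = mex{0,2,2,3,0} = 1
G(18) = mex{1,3,3,2,1} = 0
G(19) = mex{0,2,2,3,2} = 1
G(20) = mex{1,3,3,2,3} = 0
G(21) = mex{0,0,2,3,2} = 1
G(22) = mex{1,1,3,2,3} = 0
G(23) = mex{0,0,0,3,2} = 1
G(24) = mex{1,1,1,0,3} = 2
G(25) = mex{2,0,0,1,2} = 3
G(26) = mex{3,1,1,0,3} = 2
G(27) = mex{2,0,0,1,0} = 3
G(28) = mex{3,1,1,0,1} = 2
G(29) = mex{2,2,0,1,0} = 3
G(30) = mex{3,3,1,0,1} = 2

2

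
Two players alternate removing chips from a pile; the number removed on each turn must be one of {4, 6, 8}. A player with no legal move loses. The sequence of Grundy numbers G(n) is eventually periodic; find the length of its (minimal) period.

12

n :  0  1  2  3  4  5  6  7  8  9 10 11 12 13 14 15 16 17 18 19 20 21 22 23 24 25
G :  0  0  0  0  1  1  1  1  2  2  2  2  0  0  0  0  1  1  1  1  2  2  2  2  0  0
G(n+12) = G(n) holds for n = 0,…,7 (a full window of length max(S) = 8), so the sequence is purely periodic with period 12.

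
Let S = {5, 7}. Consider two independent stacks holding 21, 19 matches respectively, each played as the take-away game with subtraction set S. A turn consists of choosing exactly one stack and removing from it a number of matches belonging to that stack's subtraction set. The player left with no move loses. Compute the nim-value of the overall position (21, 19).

0

All stacks use S = {5, 7}:
G(0) = 0
G(1) = mex{} = 0
G(2) = mex{} = 0
G(3) = mex{} = 0
G(4) = mex{} = 0
G(5) = mex{0} = 1
G(6) = mex{0} = 1
G(7) = mex{0,0} = 1
G(8) = mex{0,0} = 1
G(9) = mex{0,0} = 1
G(10) = mex{1,0} = 2
G(11) = mex{1,0} = 2
G(12) = mex{1,1} = 0
G(13) = mex{1,1} = 0
G(14) = mex{1,1} = 0
G(15) = mex{2,1} = 0
G(16) = mex{2,1} = 0
G(17) = mex{0,2} = 1
G(18) = mex{0,2} = 1
G(19) = mex{0,0} = 1
G(20) = mex{0,0} = 1
G(21) = mex{0,0} = 1
Stack A: G(21) = 1.
Stack B: G(19) = 1.
Combined Grundy value = 1 ⊕ 1 = 0.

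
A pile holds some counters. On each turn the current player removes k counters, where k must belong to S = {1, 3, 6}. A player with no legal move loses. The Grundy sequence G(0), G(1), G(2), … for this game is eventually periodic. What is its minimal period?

n :  0  1  2  3  4  5  6  7  8  9 10 11 12 13 14 15 16 17 18 19
G :  0  1  0  1  0  1  2  3  2  0  1  0  1  0  1  2  3  2  0  1
G(n+9) = G(n) holds for n = 0,…,5 (a full window of length max(S) = 6), so the sequence is purely periodic with period 9.

9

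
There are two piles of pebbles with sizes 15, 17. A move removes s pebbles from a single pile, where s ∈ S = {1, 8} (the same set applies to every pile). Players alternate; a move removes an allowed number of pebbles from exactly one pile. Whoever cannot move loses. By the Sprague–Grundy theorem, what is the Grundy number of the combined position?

2

All piles use S = {1, 8}:
n :  0  1  2  3  4  5  6  7  8  9 10 11 12 13 14 15 16 17
G :  0  1  0  1  0  1  0  1  2  0  1  0  1  0  1  0  1  2
Pile A: G(15) = 0.
Pile B: G(17) = 2.
Combined Grundy value = 0 ⊕ 2 = 2.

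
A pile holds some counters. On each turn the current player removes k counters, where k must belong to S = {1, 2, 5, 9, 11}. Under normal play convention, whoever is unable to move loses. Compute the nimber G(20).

n :  0  1  2  3  4  5  6  7  8  9 10 11 12 13 14 15 16 17 18 19 20
G :  0  1  2  0  1  2  0  1  2  3  0  1  2  0  1  2  0  1  2  3  0

0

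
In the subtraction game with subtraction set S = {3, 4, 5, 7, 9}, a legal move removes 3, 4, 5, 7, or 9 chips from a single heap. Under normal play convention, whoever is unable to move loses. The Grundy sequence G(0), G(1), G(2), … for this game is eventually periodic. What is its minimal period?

12

G(0) = 0
G(1) = mex{} = 0
G(2) = mex{} = 0
G(3) = mex{0} = 1
G(4) = mex{0,0} = 1
G(5) = mex{0,0,0} = 1
G(6) = mex{1,0,0} = 2
G(7) = mex{1,1,0,0} = 2
G(8) = mex{1,1,1,0} = 2
G(9) = mex{2,1,1,0,0} = 3
G(10) = mex{2,2,1,1,0} = 3
G(11) = mex{2,2,2,1,0} = 3
G(12) = mex{3,2,2,1,1} = 0
G(13) = mex{3,3,2,2,1} = 0
G(14) = mex{3,3,3,2,1} = 0
G(15) = mex{0,3,3,2,2} = 1
G(16) = mex{0,0,3,3,2} = 1
G(17) = mex{0,0,0,3,2} = 1
G(18) = mex{1,0,0,3,3} = 2
G(19) = mex{1,1,0,0,3} = 2
G(20) = mex{1,1,1,0,3} = 2
G(21) = mex{2,1,1,0,0} = 3
G(22) = mex{2,2,1,1,0} = 3
G(23) = mex{2,2,2,1,0} = 3
G(24) = mex{3,2,2,1,1} = 0
G(25) = mex{3,3,2,2,1} = 0
G(n+12) = G(n) holds for n = 0,…,8 (a full window of length max(S) = 9), so the sequence is purely periodic with period 12.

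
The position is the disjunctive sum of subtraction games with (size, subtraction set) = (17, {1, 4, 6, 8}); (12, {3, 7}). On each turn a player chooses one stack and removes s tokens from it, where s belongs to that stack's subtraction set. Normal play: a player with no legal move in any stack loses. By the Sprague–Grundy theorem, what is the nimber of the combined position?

Stack A, S = {1, 4, 6, 8}:
n :  0  1  2  3  4  5  6  7  8  9 10 11 12 13 14 15 16 17
G :  0  1  0  1  2  0  1  0  1  2  3  2  0  1  0  1  2  0
G_A(17) = 0.
Stack B, S = {3, 7}:
n :  0  1  2  3  4  5  6  7  8  9 10 11 12
G :  0  0  0  1  1  1  0  2  2  1  0  0  0
G_B(12) = 0.
Combined Grundy value = 0 ⊕ 0 = 0.

0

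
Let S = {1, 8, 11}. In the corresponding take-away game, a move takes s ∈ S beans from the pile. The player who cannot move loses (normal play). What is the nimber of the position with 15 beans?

2

n :  0  1  2  3  4  5  6  7  8  9 10 11 12 13 14 15
G :  0  1  0  1  0  1  0  1  2  0  1  2  3  2  3  2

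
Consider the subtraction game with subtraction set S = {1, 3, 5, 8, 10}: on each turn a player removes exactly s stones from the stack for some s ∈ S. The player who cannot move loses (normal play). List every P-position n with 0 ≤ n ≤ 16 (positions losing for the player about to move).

n :  0  1  2  3  4  5  6  7  8  9 10 11 12 13 14 15 16
G :  0  1  0  1  0  1  0  1  2  3  2  3  2  0  1  0  1
P-positions are exactly the n with G(n) = 0.

0, 2, 4, 6, 13, 15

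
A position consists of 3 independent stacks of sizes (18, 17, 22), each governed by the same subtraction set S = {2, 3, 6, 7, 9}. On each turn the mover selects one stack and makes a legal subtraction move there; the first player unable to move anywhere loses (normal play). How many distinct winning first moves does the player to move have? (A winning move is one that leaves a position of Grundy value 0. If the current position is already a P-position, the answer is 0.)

3

All stacks use S = {2, 3, 6, 7, 9}:
n :  0  1  2  3  4  5  6  7  8  9 10 11 12 13 14 15 16 17 18 19 20 21 22
G :  0  0  1  1  2  0  3  1  2  2  3  3  4  0  5  1  4  0  0  1  1  2  2
Stack A: G(18) = 0.
Stack B: G(17) = 0.
Stack C: G(22) = 2.
Combined Grundy value = 0 ⊕ 0 ⊕ 2 = 2.
A winning move leaves total XOR = 0, i.e. changes one component's Grundy value g to g ⊕ X where X is the current total.
Stack A: need g' = 0⊕2 = 2. Options: 18−2→G=4, 18−3→G=1, 18−6→G=4, 18−7→G=3, 18−9→G=2. Hits: 1.
Stack B: need g' = 0⊕2 = 2. Options: 17−2→G=1, 17−3→G=5, 17−6→G=3, 17−7→G=3, 17−9→G=2. Hits: 1.
Stack C: need g' = 2⊕2 = 0. Options: 22−2→G=1, 22−3→G=1, 22−6→G=4, 22−7→G=1, 22−9→G=0. Hits: 1.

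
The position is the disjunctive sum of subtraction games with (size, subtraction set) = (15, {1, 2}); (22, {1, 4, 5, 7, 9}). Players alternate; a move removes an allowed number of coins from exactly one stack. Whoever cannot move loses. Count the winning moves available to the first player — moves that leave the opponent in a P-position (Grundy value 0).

2

Stack A, S = {1, 2}:
n :  0  1  2  3  4  5  6  7  8  9 10 11 12 13 14 15
G :  0  1  2  0  1  2  0  1  2  0  1  2  0  1  2  0
G_A(15) = 0.
Stack B, S = {1, 4, 5, 7, 9}:
n :  0  1  2  3  4  5  6  7  8  9 10 11 12 13 14 15 16 17 18 19 20 21 22
G :  0  1  0  1  2  3  2  3  0  1  0  1  2  3  2  3  0  1  0  1  2  3  2
G_B(22) = 2.
Combined Grundy value = 0 ⊕ 2 = 2.
A winning move leaves total XOR = 0, i.e. changes one component's Grundy value g to g ⊕ X where X is the current total.
Stack A: need g' = 0⊕2 = 2. Options: 15−1→G=2, 15−2→G=1. Hits: 1.
Stack B: need g' = 2⊕2 = 0. Options: 22−1→G=3, 22−4→G=0, 22−5→G=1, 22−7→G=3, 22−9→G=3. Hits: 1.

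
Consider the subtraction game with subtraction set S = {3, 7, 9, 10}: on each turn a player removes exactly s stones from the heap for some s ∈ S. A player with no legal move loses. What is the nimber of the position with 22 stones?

G(0) = 0
G(1) = mex{} = 0
G(2) = mex{} = 0
G(3) = mex{0} = 1
G(4) = mex{0} = 1
G(5) = mex{0} = 1
G(6) = mex{1} = 0
G(7) = mex{1,0} = 2
G(8) = mex{1,0} = 2
G(9) = mex{0,0,0} = 1
G(10) = mex{2,1,0,0} = 3
G(11) = mex{2,1,0,0} = 3
G(12) = mex{1,1,1,0} = 2
G(13) = mex{3,0,1,1} = 2
G(14) = mex{3,2,1,1} = 0
G(15) = mex{2,2,0,1} = 3
G(16) = mex{2,1,2,0} = 3
G(17) = mex{0,3,2,2} = 1
G(18) = mex{3,3,1,2} = 0
G(19) = mex{3,2,3,1} = 0
G(20) = mex{1,2,3,3} = 0
G(21) = mex{0,0,2,3} = 1
G(22) = mex{0,3,2,2} = 1

1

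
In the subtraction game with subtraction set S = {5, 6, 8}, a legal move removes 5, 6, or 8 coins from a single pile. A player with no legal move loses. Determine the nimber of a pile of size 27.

n :  0  1  2  3  4  5  6  7  8  9 10 11 12 13 14 15 16 17 18 19 20 21 22 23 24 25 26 27
G :  0  0  0  0  0  1  1  1  1  1  2  2  2  0  0  0  0  0  1  1  1  1  1  2  2  2  0  0

0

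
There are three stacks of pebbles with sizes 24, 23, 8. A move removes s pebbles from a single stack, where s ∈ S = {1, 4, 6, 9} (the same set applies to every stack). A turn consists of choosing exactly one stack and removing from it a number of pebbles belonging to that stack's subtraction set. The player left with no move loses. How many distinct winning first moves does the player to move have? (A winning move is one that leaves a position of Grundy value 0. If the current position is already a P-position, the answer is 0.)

2

All stacks use S = {1, 4, 6, 9}:
G(0) = 0
G(1) = mex{0} = 1
G(2) = mex{1} = 0
G(3) = mex{0} = 1
G(4) = mex{1,0} = 2
G(5) = mex{2,1} = 0
G(6) = mex{0,0,0} = 1
G(7) = mex{1,1,1} = 0
G(8) = mex{0,2,0} = 1
G(9) = mex{1,0,1,0} = 2
G(10) = mex{2,1,2,1} = 0
G(11) = mex{0,0,0,0} = 1
G(12) = mex{1,1,1,1} = 0
G(13) = mex{0,2,0,2} = 1
G(14) = mex{1,0,1,0} = 2
G(15) = mex{2,1,2,1} = 0
G(16) = mex{0,0,0,0} = 1
G(17) = mex{1,1,1,1} = 0
G(18) = mex{0,2,0,2} = 1
G(19) = mex{1,0,1,0} = 2
G(20) = mex{2,1,2,1} = 0
G(21) = mex{0,0,0,0} = 1
G(22) = mex{1,1,1,1} = 0
G(23) = mex{0,2,0,2} = 1
G(24) = mex{1,0,1,0} = 2
Stack A: G(24) = 2.
Stack B: G(23) = 1.
Stack C: G(8) = 1.
Combined Grundy value = 2 ⊕ 1 ⊕ 1 = 2.
A winning move leaves total XOR = 0, i.e. changes one component's Grundy value g to g ⊕ X where X is the current total.
Stack A: need g' = 2⊕2 = 0. Options: 24−1→G=1, 24−4→G=0, 24−6→G=1, 24−9→G=0. Hits: 2.
Stack B: need g' = 1⊕2 = 3. Options: 23−1→G=0, 23−4→G=2, 23−6→G=0, 23−9→G=2. Hits: 0.
Stack C: need g' = 1⊕2 = 3. Options: 8−1→G=0, 8−4→G=2, 8−6→G=0. Hits: 0.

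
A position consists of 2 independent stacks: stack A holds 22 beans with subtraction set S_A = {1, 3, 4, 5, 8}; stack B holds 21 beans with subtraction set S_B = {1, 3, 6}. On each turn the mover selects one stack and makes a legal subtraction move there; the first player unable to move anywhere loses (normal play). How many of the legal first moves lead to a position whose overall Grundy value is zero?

Stack A, S = {1, 3, 4, 5, 8}:
n :  0  1  2  3  4  5  6  7  8  9 10 11 12 13 14 15 16 17 18 19 20 21 22
G :  0  1  0  1  2  3  2  3  4  0  1  0  1  2  3  2  3  4  0  1  0  1  2
G_A(22) = 2.
Stack B, S = {1, 3, 6}:
G(0) = 0
G(1) = mex{0} = 1
G(2) = mex{1} = 0
G(3) = mex{0,0} = 1
G(4) = mex{1,1} = 0
G(5) = mex{0,0} = 1
G(6) = mex{1,1,0} = 2
G(7) = mex{2,0,1} = 3
G(8) = mex{3,1,0} = 2
G(9) = mex{2,2,1} = 0
G(10) = mex{0,3,0} = 1
G(11) = mex{1,2,1} = 0
G(12) = mex{0,0,2} = 1
G(13) = mex{1,1,3} = 0
G(14) = mex{0,0,2} = 1
G(15) = mex{1,1,0} = 2
G(16) = mex{2,0,1} = 3
G(17) = mex{3,1,0} = 2
G(18) = mex{2,2,1} = 0
G(19) = mex{0,3,0} = 1
G(20) = mex{1,2,1} = 0
G(21) = mex{0,0,2} = 1
G_B(21) = 1.
Combined Grundy value = 2 ⊕ 1 = 3.
A winning move leaves total XOR = 0, i.e. changes one component's Grundy value g to g ⊕ X where X is the current total.
Stack A: need g' = 2⊕3 = 1. Options: 22−1→G=1, 22−3→G=1, 22−4→G=0, 22−5→G=4, 22−8→G=3. Hits: 2.
Stack B: need g' = 1⊕3 = 2. Options: 21−1→G=0, 21−3→G=0, 21−6→G=2. Hits: 1.

3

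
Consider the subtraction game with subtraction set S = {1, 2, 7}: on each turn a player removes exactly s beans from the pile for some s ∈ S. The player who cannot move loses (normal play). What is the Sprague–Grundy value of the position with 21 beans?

0

n :  0  1  2  3  4  5  6  7  8  9 10 11 12 13 14 15 16 17 18 19 20 21
G :  0  1  2  0  1  2  0  1  2  0  1  2  0  1  2  0  1  2  0  1  2  0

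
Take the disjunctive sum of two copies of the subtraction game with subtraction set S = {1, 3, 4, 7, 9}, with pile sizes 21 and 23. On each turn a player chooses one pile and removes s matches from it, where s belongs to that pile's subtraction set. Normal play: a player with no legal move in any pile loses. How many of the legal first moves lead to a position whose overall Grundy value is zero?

All piles use S = {1, 3, 4, 7, 9}:
n :  0  1  2  3  4  5  6  7  8  9 10 11 12 13 14 15 16 17 18 19 20 21 22 23
G :  0  1  0  1  2  3  2  3  0  1  0  1  2  3  2  3  0  1  0  1  2  3  2  3
Pile A: G(21) = 3.
Pile B: G(23) = 3.
Combined Grundy value = 3 ⊕ 3 = 0.
A winning move leaves total XOR = 0, i.e. changes one component's Grundy value g to g ⊕ X where X is the current total.
Pile A: target g' = 3⊕0 = 3, but every legal move changes the Grundy value (mex property), so 0 moves.
Pile B: target g' = 3⊕0 = 3, but every legal move changes the Grundy value (mex property), so 0 moves.

0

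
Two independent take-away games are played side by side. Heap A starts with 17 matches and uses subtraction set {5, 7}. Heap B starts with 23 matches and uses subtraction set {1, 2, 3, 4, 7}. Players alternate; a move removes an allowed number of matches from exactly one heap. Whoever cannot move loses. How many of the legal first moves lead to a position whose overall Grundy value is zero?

2

Heap A, S = {5, 7}:
G(0) = 0
G(1) = mex{} = 0
G(2) = mex{} = 0
G(3) = mex{} = 0
G(4) = mex{} = 0
G(5) = mex{0} = 1
G(6) = mex{0} = 1
G(7) = mex{0,0} = 1
G(8) = mex{0,0} = 1
G(9) = mex{0,0} = 1
G(10) = mex{1,0} = 2
G(11) = mex{1,0} = 2
G(12) = mex{1,1} = 0
G(13) = mex{1,1} = 0
G(14) = mex{1,1} = 0
G(15) = mex{2,1} = 0
G(16) = mex{2,1} = 0
G(17) = mex{0,2} = 1
G_A(17) = 1.
Heap B, S = {1, 2, 3, 4, 7}:
n :  0  1  2  3  4  5  6  7  8  9 10 11 12 13 14 15 16 17 18 19 20 21 22 23
G :  0  1  2  3  4  0  1  2  3  4  0  1  2  3  4  0  1  2  3  4  0  1  2  3
G_B(23) = 3.
Combined Grundy value = 1 ⊕ 3 = 2.
A winning move leaves total XOR = 0, i.e. changes one component's Grundy value g to g ⊕ X where X is the current total.
Heap A: need g' = 1⊕2 = 3. Options: 17−5→G=0, 17−7→G=2. Hits: 0.
Heap B: need g' = 3⊕2 = 1. Options: 23−1→G=2, 23−2→G=1, 23−3→G=0, 23−4→G=4, 23−7→G=1. Hits: 2.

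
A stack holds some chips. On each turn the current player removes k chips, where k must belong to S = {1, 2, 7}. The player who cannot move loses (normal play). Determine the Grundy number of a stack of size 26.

n :  0  1  2  3  4  5  6  7  8  9 10 11 12 13 14 15 16 17 18 19 20 21 22 23 24 25 26
G :  0  1  2  0  1  2  0  1  2  0  1  2  0  1  2  0  1  2  0  1  2  0  1  2  0  1  2

2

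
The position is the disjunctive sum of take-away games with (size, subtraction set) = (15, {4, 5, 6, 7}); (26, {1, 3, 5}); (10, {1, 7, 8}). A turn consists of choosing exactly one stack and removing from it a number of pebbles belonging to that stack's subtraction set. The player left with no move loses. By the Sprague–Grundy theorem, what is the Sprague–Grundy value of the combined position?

Stack A, S = {4, 5, 6, 7}:
n :  0  1  2  3  4  5  6  7  8  9 10 11 12 13 14 15
G :  0  0  0  0  1  1  1  1  2  2  2  0  0  0  0  1
G_A(15) = 1.
Stack B, S = {1, 3, 5}:
G(0) = 0
G(1) = mex{0} = 1
G(2) = mex{1} = 0
G(3) = mex{0,0} = 1
G(4) = mex{1,1} = 0
G(5) = mex{0,0,0} = 1
G(6) = mex{1,1,1} = 0
G(7) = mex{0,0,0} = 1
G(8) = mex{1,1,1} = 0
G(9) = mex{0,0,0} = 1
G(10) = mex{1,1,1} = 0
G(11) = mex{0,0,0} = 1
G(12) = mex{1,1,1} = 0
G(13) = mex{0,0,0} = 1
G(14) = mex{1,1,1} = 0
G(15) = mex{0,0,0} = 1
G(16) = mex{1,1,1} = 0
G(17) = mex{0,0,0} = 1
G(18) = mex{1,1,1} = 0
G(19) = mex{0,0,0} = 1
G(20) = mex{1,1,1} = 0
G(21) = mex{0,0,0} = 1
G(22) = mex{1,1,1} = 0
G(23) = mex{0,0,0} = 1
G(24) = mex{1,1,1} = 0
G(25) = mex{0,0,0} = 1
G(26) = mex{1,1,1} = 0
G_B(26) = 0.
Stack C, S = {1, 7, 8}:
G(0) = 0
G(1) = mex{0} = 1
G(2) = mex{1} = 0
G(3) = mex{0} = 1
G(4) = mex{1} = 0
G(5) = mex{0} = 1
G(6) = mex{1} = 0
G(7) = mex{0,0} = 1
G(8) = mex{1,1,0} = 2
G(9) = mex{2,0,1} = 3
G(10) = mex{3,1,0} = 2
G_C(10) = 2.
Combined Grundy value = 1 ⊕ 0 ⊕ 2 = 3.

3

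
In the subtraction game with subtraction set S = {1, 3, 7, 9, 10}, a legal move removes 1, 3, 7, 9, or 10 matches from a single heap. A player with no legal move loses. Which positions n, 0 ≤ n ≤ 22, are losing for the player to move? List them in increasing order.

0, 2, 4, 6, 8, 19, 21

n :  0  1  2  3  4  5  6  7  8  9 10 11 12 13 14 15 16 17 18 19 20 21 22
G :  0  1  0  1  0  1  0  1  0  1  2  3  2  3  2  3  2  3  2  0  1  0  1
P-positions are exactly the n with G(n) = 0.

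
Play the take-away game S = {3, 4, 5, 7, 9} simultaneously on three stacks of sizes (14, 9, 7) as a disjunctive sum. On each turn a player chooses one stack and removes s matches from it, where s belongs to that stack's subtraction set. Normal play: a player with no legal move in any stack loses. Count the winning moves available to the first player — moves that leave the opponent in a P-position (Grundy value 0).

All stacks use S = {3, 4, 5, 7, 9}:
G(0) = 0
G(1) = mex{} = 0
G(2) = mex{} = 0
G(3) = mex{0} = 1
G(4) = mex{0,0} = 1
G(5) = mex{0,0,0} = 1
G(6) = mex{1,0,0} = 2
G(7) = mex{1,1,0,0} = 2
G(8) = mex{1,1,1,0} = 2
G(9) = mex{2,1,1,0,0} = 3
G(10) = mex{2,2,1,1,0} = 3
G(11) = mex{2,2,2,1,0} = 3
G(12) = mex{3,2,2,1,1} = 0
G(13) = mex{3,3,2,2,1} = 0
G(14) = mex{3,3,3,2,1} = 0
Stack A: G(14) = 0.
Stack B: G(9) = 3.
Stack C: G(7) = 2.
Combined Grundy value = 0 ⊕ 3 ⊕ 2 = 1.
A winning move leaves total XOR = 0, i.e. changes one component's Grundy value g to g ⊕ X where X is the current total.
Stack A: need g' = 0⊕1 = 1. Options: 14−3→G=3, 14−4→G=3, 14−5→G=3, 14−7→G=2, 14−9→G=1. Hits: 1.
Stack B: need g' = 3⊕1 = 2. Options: 9−3→G=2, 9−4→G=1, 9−5→G=1, 9−7→G=0, 9−9→G=0. Hits: 1.
Stack C: need g' = 2⊕1 = 3. Options: 7−3→G=1, 7−4→G=1, 7−5→G=0, 7−7→G=0. Hits: 0.

2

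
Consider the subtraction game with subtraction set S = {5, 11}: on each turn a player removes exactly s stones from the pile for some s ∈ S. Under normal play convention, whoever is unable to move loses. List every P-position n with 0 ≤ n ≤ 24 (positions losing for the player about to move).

0, 1, 2, 3, 4, 10, 16, 17, 18, 19, 20

n :  0  1  2  3  4  5  6  7  8  9 10 11 12 13 14 15 16 17 18 19 20 21 22 23 24
G :  0  0  0  0  0  1  1  1  1  1  0  2  2  2  2  1  0  0  0  0  0  1  1  1  1
P-positions are exactly the n with G(n) = 0.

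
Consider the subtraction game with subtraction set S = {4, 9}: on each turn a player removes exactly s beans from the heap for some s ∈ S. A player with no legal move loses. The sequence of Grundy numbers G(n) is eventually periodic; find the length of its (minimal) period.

13

n :  0  1  2  3  4  5  6  7  8  9 10 11 12 13 14 15 16 17 18 19 20 21 22 23 24 25 26 27
G :  0  0  0  0  1  1  1  1  0  2  2  2  1  0  0  0  0  1  1  1  1  0  2  2  2  1  0  0
G(n+13) = G(n) holds for n = 0,…,8 (a full window of length max(S) = 9), so the sequence is purely periodic with period 13.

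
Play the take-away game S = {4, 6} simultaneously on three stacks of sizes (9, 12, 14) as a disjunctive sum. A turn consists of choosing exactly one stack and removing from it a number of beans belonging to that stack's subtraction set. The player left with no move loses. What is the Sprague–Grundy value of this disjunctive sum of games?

3

All stacks use S = {4, 6}:
G(0) = 0
G(1) = mex{} = 0
G(2) = mex{} = 0
G(3) = mex{} = 0
G(4) = mex{0} = 1
G(5) = mex{0} = 1
G(6) = mex{0,0} = 1
G(7) = mex{0,0} = 1
G(8) = mex{1,0} = 2
G(9) = mex{1,0} = 2
G(10) = mex{1,1} = 0
G(11) = mex{1,1} = 0
G(12) = mex{2,1} = 0
G(13) = mex{2,1} = 0
G(14) = mex{0,2} = 1
Stack A: G(9) = 2.
Stack B: G(12) = 0.
Stack C: G(14) = 1.
Combined Grundy value = 2 ⊕ 0 ⊕ 1 = 3.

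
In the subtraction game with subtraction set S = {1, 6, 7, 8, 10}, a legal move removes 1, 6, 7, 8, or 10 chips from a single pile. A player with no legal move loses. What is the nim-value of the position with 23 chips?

2

n :  0  1  2  3  4  5  6  7  8  9 10 11 12 13 14 15 16 17 18 19 20 21 22 23
G :  0  1  0  1  0  1  2  3  2  3  2  3  4  0  1  0  1  0  1  2  3  2  3  2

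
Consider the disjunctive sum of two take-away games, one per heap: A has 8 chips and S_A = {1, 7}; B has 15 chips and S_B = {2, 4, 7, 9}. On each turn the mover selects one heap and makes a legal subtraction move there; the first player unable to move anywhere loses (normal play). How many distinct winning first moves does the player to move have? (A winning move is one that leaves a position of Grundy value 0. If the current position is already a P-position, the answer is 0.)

2

Heap A, S = {1, 7}:
G(0) = 0
G(1) = mex{0} = 1
G(2) = mex{1} = 0
G(3) = mex{0} = 1
G(4) = mex{1} = 0
G(5) = mex{0} = 1
G(6) = mex{1} = 0
G(7) = mex{0,0} = 1
G(8) = mex{1,1} = 0
G_A(8) = 0.
Heap B, S = {2, 4, 7, 9}:
n :  0  1  2  3  4  5  6  7  8  9 10 11 12 13 14 15
G :  0  0  1  1  2  2  0  3  1  4  2  0  0  1  1  2
G_B(15) = 2.
Combined Grundy value = 0 ⊕ 2 = 2.
A winning move leaves total XOR = 0, i.e. changes one component's Grundy value g to g ⊕ X where X is the current total.
Heap A: need g' = 0⊕2 = 2. Options: 8−1→G=1, 8−7→G=1. Hits: 0.
Heap B: need g' = 2⊕2 = 0. Options: 15−2→G=1, 15−4→G=0, 15−7→G=1, 15−9→G=0. Hits: 2.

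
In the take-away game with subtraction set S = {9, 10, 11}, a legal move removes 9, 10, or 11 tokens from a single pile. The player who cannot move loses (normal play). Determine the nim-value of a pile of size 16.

G(0) = 0
G(1) = mex{} = 0
G(2) = mex{} = 0
G(3) = mex{} = 0
G(4) = mex{} = 0
G(5) = mex{} = 0
G(6) = mex{} = 0
G(7) = mex{} = 0
G(8) = mex{} = 0
G(9) = mex{0} = 1
G(10) = mex{0,0} = 1
G(11) = mex{0,0,0} = 1
G(12) = mex{0,0,0} = 1
G(13) = mex{0,0,0} = 1
G(14) = mex{0,0,0} = 1
G(15) = mex{0,0,0} = 1
G(16) = mex{0,0,0} = 1

1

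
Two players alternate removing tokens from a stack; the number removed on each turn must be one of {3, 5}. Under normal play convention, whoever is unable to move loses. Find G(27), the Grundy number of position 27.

1

G(0) = 0
G(1) = mex{} = 0
G(2) = mex{} = 0
G(3) = mex{0} = 1
G(4) = mex{0} = 1
G(5) = mex{0,0} = 1
G(6) = mex{1,0} = 2
G(7) = mex{1,0} = 2
G(8) = mex{1,1} = 0
G(9) = mex{2,1} = 0
G(10) = mex{2,1} = 0
G(11) = mex{0,2} = 1
G(12) = mex{0,2} = 1
G(13) = mex{0,0} = 1
G(14) = mex{1,0} = 2
G(15) = mex{1,0} = 2
G(16) = mex{1,1} = 0
G(17) = mex{2,1} = 0
G(18) = mex{2,1} = 0
G(19) = mex{0,2} = 1
G(20) = mex{0,2} = 1
G(21) = mex{0,0} = 1
G(22) = mex{1,0} = 2
G(23) = mex{1,0} = 2
G(24) = mex{1,1} = 0
G(25) = mex{2,1} = 0
G(26) = mex{2,1} = 0
G(27) = mex{0,2} = 1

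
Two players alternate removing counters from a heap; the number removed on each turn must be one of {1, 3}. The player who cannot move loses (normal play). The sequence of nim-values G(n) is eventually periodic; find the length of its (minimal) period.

n :  0  1  2  3  4  5  6  7  8  9 10 11 12 13 14
G :  0  1  0  1  0  1  0  1  0  1  0  1  0  1  0
G(n+2) = G(n) holds for n = 0,…,2 (a full window of length max(S) = 3), so the sequence is purely periodic with period 2.

2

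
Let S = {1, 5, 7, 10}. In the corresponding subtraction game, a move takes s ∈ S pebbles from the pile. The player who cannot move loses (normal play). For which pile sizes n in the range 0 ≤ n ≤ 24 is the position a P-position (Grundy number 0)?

n :  0  1  2  3  4  5  6  7  8  9 10 11 12 13 14 15 16 17 18 19 20 21 22 23 24
G :  0  1  0  1  0  1  0  1  0  1  2  3  2  3  2  3  2  0  1  0  1  0  1  0  1
P-positions are exactly the n with G(n) = 0.

0, 2, 4, 6, 8, 17, 19, 21, 23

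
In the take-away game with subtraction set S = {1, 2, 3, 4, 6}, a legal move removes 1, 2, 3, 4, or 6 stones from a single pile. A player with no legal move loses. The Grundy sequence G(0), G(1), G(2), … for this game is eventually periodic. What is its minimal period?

G(0) = 0
G(1) = mex{0} = 1
G(2) = mex{1,0} = 2
G(3) = mex{2,1,0} = 3
G(4) = mex{3,2,1,0} = 4
G(5) = mex{4,3,2,1} = 0
G(6) = mex{0,4,3,2,0} = 1
G(7) = mex{1,0,4,3,1} = 2
G(8) = mex{2,1,0,4,2} = 3
G(9) = mex{3,2,1,0,3} = 4
G(10) = mex{4,3,2,1,4} = 0
G(11) = mex{0,4,3,2,0} = 1
G(12) = mex{1,0,4,3,1} = 2
G(13) = mex{2,1,0,4,2} = 3
G(14) = mex{3,2,1,0,3} = 4
G(n+5) = G(n) holds for n = 0,…,5 (a full window of length max(S) = 6), so the sequence is purely periodic with period 5.

5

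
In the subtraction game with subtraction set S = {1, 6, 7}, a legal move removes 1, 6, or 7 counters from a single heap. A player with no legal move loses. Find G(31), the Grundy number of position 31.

G(0) = 0
G(1) = mex{0} = 1
G(2) = mex{1} = 0
G(3) = mex{0} = 1
G(4) = mex{1} = 0
G(5) = mex{0} = 1
G(6) = mex{1,0} = 2
G(7) = mex{2,1,0} = 3
G(8) = mex{3,0,1} = 2
G(9) = mex{2,1,0} = 3
G(10) = mex{3,0,1} = 2
G(11) = mex{2,1,0} = 3
G(12) = mex{3,2,1} = 0
G(13) = mex{0,3,2} = 1
G(14) = mex{1,2,3} = 0
G(15) = mex{0,3,2} = 1
G(16) = mex{1,2,3} = 0
G(17) = mex{0,3,2} = 1
G(18) = mex{1,0,3} = 2
G(19) = mex{2,1,0} = 3
G(20) = mex{3,0,1} = 2
G(21) = mex{2,1,0} = 3
G(22) = mex{3,0,1} = 2
G(23) = mex{2,1,0} = 3
G(24) = mex{3,2,1} = 0
G(25) = mex{0,3,2} = 1
G(26) = mex{1,2,3} = 0
G(27) = mex{0,3,2} = 1
G(28) = mex{1,2,3} = 0
G(29) = mex{0,3,2} = 1
G(30) = mex{1,0,3} = 2
G(31) = mex{2,1,0} = 3

3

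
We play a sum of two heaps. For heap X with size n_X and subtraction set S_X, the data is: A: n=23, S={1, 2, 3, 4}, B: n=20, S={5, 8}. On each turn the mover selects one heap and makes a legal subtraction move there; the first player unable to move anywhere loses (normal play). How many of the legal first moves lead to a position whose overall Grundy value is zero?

Heap A, S = {1, 2, 3, 4}:
n :  0  1  2  3  4  5  6  7  8  9 10 11 12 13 14 15 16 17 18 19 20 21 22 23
G :  0  1  2  3  4  0  1  2  3  4  0  1  2  3  4  0  1  2  3  4  0  1  2  3
G_A(23) = 3.
Heap B, S = {5, 8}:
n :  0  1  2  3  4  5  6  7  8  9 10 11 12 13 14 15 16 17 18 19 20
G :  0  0  0  0  0  1  1  1  1  1  2  2  2  0  0  0  0  0  1  1  1
G_B(20) = 1.
Combined Grundy value = 3 ⊕ 1 = 2.
A winning move leaves total XOR = 0, i.e. changes one component's Grundy value g to g ⊕ X where X is the current total.
Heap A: need g' = 3⊕2 = 1. Options: 23−1→G=2, 23−2→G=1, 23−3→G=0, 23−4→G=4. Hits: 1.
Heap B: need g' = 1⊕2 = 3. Options: 20−5→G=0, 20−8→G=2. Hits: 0.

1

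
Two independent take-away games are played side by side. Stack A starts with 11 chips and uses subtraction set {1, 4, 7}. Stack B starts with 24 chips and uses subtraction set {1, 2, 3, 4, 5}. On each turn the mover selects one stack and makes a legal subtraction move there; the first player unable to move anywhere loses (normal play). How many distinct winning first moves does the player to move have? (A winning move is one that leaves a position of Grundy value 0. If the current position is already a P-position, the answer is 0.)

2

Stack A, S = {1, 4, 7}:
n :  0  1  2  3  4  5  6  7  8  9 10 11
G :  0  1  0  1  2  0  1  2  0  1  0  1
G_A(11) = 1.
Stack B, S = {1, 2, 3, 4, 5}:
n :  0  1  2  3  4  5  6  7  8  9 10 11 12 13 14 15 16 17 18 19 20 21 22 23 24
G :  0  1  2  3  4  5  0  1  2  3  4  5  0  1  2  3  4  5  0  1  2  3  4  5  0
G_B(24) = 0.
Combined Grundy value = 1 ⊕ 0 = 1.
A winning move leaves total XOR = 0, i.e. changes one component's Grundy value g to g ⊕ X where X is the current total.
Stack A: need g' = 1⊕1 = 0. Options: 11−1→G=0, 11−4→G=2, 11−7→G=2. Hits: 1.
Stack B: need g' = 0⊕1 = 1. Options: 24−1→G=5, 24−2→G=4, 24−3→G=3, 24−4→G=2, 24−5→G=1. Hits: 1.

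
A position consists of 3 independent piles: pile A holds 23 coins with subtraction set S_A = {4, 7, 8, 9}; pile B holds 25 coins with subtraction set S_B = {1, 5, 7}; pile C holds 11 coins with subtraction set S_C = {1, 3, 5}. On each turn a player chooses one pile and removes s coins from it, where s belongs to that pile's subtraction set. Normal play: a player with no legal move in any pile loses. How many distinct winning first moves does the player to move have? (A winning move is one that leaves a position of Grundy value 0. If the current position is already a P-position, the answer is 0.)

Pile A, S = {4, 7, 8, 9}:
G(0) = 0
G(1) = mex{} = 0
G(2) = mex{} = 0
G(3) = mex{} = 0
G(4) = mex{0} = 1
G(5) = mex{0} = 1
G(6) = mex{0} = 1
G(7) = mex{0,0} = 1
G(8) = mex{1,0,0} = 2
G(9) = mex{1,0,0,0} = 2
G(10) = mex{1,0,0,0} = 2
G(11) = mex{1,1,0,0} = 2
G(12) = mex{2,1,1,0} = 3
G(13) = mex{2,1,1,1} = 0
G(14) = mex{2,1,1,1} = 0
G(15) = mex{2,2,1,1} = 0
G(16) = mex{3,2,2,1} = 0
G(17) = mex{0,2,2,2} = 1
G(18) = mex{0,2,2,2} = 1
G(19) = mex{0,3,2,2} = 1
G(20) = mex{0,0,3,2} = 1
G(21) = mex{1,0,0,3} = 2
G(22) = mex{1,0,0,0} = 2
G(23) = mex{1,0,0,0} = 2
G_A(23) = 2.
Pile B, S = {1, 5, 7}:
G(0) = 0
G(1) = mex{0} = 1
G(2) = mex{1} = 0
G(3) = mex{0} = 1
G(4) = mex{1} = 0
G(5) = mex{0,0} = 1
G(6) = mex{1,1} = 0
G(7) = mex{0,0,0} = 1
G(8) = mex{1,1,1} = 0
G(9) = mex{0,0,0} = 1
G(10) = mex{1,1,1} = 0
G(11) = mex{0,0,0} = 1
G(12) = mex{1,1,1} = 0
G(13) = mex{0,0,0} = 1
G(14) = mex{1,1,1} = 0
G(15) = mex{0,0,0} = 1
G(16) = mex{1,1,1} = 0
G(17) = mex{0,0,0} = 1
G(18) = mex{1,1,1} = 0
G(19) = mex{0,0,0} = 1
G(20) = mex{1,1,1} = 0
G(21) = mex{0,0,0} = 1
G(22) = mex{1,1,1} = 0
G(23) = mex{0,0,0} = 1
G(24) = mex{1,1,1} = 0
G(25) = mex{0,0,0} = 1
G_B(25) = 1.
Pile C, S = {1, 3, 5}:
n :  0  1  2  3  4  5  6  7  8  9 10 11
G :  0  1  0  1  0  1  0  1  0  1  0  1
G_C(11) = 1.
Combined Grundy value = 2 ⊕ 1 ⊕ 1 = 2.
A winning move leaves total XOR = 0, i.e. changes one component's Grundy value g to g ⊕ X where X is the current total.
Pile A: need g' = 2⊕2 = 0. Options: 23−4→G=1, 23−7→G=0, 23−8→G=0, 23−9→G=0. Hits: 3.
Pile B: need g' = 1⊕2 = 3. Options: 25−1→G=0, 25−5→G=0, 25−7→G=0. Hits: 0.
Pile C: need g' = 1⊕2 = 3. Options: 11−1→G=0, 11−3→G=0, 11−5→G=0. Hits: 0.

3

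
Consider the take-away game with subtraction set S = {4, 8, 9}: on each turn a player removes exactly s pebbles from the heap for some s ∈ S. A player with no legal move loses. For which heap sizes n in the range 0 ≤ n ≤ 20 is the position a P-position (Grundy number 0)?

n :  0  1  2  3  4  5  6  7  8  9 10 11 12 13 14 15 16 17 18 19 20
G :  0  0  0  0  1  1  1  1  2  2  2  2  3  0  0  0  0  1  1  1  1
P-positions are exactly the n with G(n) = 0.

0, 1, 2, 3, 13, 14, 15, 16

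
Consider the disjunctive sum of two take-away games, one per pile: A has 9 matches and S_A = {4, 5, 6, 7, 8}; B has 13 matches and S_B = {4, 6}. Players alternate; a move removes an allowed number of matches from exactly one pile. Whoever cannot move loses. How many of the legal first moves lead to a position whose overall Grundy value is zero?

Pile A, S = {4, 5, 6, 7, 8}:
G(0) = 0
G(1) = mex{} = 0
G(2) = mex{} = 0
G(3) = mex{} = 0
G(4) = mex{0} = 1
G(5) = mex{0,0} = 1
G(6) = mex{0,0,0} = 1
G(7) = mex{0,0,0,0} = 1
G(8) = mex{1,0,0,0,0} = 2
G(9) = mex{1,1,0,0,0} = 2
G_A(9) = 2.
Pile B, S = {4, 6}:
n :  0  1  2  3  4  5  6  7  8  9 10 11 12 13
G :  0  0  0  0  1  1  1  1  2  2  0  0  0  0
G_B(13) = 0.
Combined Grundy value = 2 ⊕ 0 = 2.
A winning move leaves total XOR = 0, i.e. changes one component's Grundy value g to g ⊕ X where X is the current total.
Pile A: need g' = 2⊕2 = 0. Options: 9−4→G=1, 9−5→G=1, 9−6→G=0, 9−7→G=0, 9−8→G=0. Hits: 3.
Pile B: need g' = 0⊕2 = 2. Options: 13−4→G=2, 13−6→G=1. Hits: 1.

4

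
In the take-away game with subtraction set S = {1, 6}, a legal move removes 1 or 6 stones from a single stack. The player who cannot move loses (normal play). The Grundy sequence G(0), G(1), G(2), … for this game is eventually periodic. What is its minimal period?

n :  0  1  2  3  4  5  6  7  8  9 10 11 12 13 14 15
G :  0  1  0  1  0  1  2  0  1  0  1  0  1  2  0  1
G(n+7) = G(n) holds for n = 0,…,5 (a full window of length max(S) = 6), so the sequence is purely periodic with period 7.

7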